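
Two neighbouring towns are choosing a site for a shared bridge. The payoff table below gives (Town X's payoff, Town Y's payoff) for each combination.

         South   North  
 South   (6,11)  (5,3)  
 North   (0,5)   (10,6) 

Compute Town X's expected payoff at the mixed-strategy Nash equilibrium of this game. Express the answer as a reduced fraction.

60/11

Town Y mixes with probability q on South, chosen so Town X is indifferent: 6q + 5(1−q) = 0q + 10(1−q) gives q = 5/11.
Town X's expected payoff (from either row, since indifferent) is 6·5/11 + 5·6/11 = 60/11.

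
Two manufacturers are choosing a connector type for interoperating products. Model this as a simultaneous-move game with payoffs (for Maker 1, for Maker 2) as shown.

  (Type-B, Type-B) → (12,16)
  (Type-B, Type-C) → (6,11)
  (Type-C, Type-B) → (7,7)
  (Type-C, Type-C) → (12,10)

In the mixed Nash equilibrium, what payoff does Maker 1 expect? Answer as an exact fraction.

Maker 2 mixes with probability q on Type-B, chosen so Maker 1 is indifferent: 12q + 6(1−q) = 7q + 12(1−q) gives q = 6/11.
Maker 1's expected payoff (from either row, since indifferent) is 12·6/11 + 6·5/11 = 102/11.

102/11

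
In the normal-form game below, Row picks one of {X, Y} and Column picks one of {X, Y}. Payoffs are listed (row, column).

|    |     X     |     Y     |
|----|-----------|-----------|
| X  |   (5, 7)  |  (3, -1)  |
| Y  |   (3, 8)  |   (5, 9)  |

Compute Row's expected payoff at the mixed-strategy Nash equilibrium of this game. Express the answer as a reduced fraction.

Column mixes with probability q on X, chosen so Row is indifferent: 5q + 3(1−q) = 3q + 5(1−q) gives q = 1/2.
Row's expected payoff (from either row, since indifferent) is 5·1/2 + 3·1/2 = 4.

4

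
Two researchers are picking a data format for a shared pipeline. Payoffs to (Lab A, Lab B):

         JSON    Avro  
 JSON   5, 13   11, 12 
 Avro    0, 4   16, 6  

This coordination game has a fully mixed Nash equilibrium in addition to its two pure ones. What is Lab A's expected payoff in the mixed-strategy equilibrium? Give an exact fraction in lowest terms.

Lab B mixes with probability q on JSON, chosen so Lab A is indifferent: 5q + 11(1−q) = 0q + 16(1−q) gives q = 1/2.
Lab A's expected payoff (from either row, since indifferent) is 5·1/2 + 11·1/2 = 8.

8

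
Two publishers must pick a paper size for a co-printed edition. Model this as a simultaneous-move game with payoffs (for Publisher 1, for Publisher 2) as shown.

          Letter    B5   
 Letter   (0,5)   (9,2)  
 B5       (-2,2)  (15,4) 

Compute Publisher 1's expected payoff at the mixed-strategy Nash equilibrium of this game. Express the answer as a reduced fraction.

9/4

Publisher 2 mixes with probability q on Letter, chosen so Publisher 1 is indifferent: 0q + 9(1−q) = (-2)q + 15(1−q) gives q = 3/4.
Publisher 1's expected payoff (from either row, since indifferent) is 0·3/4 + 9·1/4 = 9/4.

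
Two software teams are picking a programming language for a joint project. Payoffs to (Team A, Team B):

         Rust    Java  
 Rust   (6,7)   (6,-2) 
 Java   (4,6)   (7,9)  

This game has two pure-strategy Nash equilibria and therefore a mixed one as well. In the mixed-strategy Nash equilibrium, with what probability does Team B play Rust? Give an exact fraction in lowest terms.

1/3

Team B's mix q on Rust must make Team A indifferent between Rust and Java.
Team A's payoff from Rust: 6q + 6(1−q). From Java: 4q + 7(1−q).
Set equal: 2q = 1(1−q) → q = 1/3.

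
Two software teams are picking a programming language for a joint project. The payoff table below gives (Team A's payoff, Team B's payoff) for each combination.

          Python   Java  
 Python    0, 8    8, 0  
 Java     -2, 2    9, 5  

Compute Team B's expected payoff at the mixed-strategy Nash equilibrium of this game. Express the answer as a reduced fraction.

40/11

Team A mixes with probability p on Python, chosen so Team B is indifferent: 8p + 2(1−p) = 0p + 5(1−p) gives p = 3/11.
Team B's expected payoff is 8·3/11 + 2·8/11 = 40/11.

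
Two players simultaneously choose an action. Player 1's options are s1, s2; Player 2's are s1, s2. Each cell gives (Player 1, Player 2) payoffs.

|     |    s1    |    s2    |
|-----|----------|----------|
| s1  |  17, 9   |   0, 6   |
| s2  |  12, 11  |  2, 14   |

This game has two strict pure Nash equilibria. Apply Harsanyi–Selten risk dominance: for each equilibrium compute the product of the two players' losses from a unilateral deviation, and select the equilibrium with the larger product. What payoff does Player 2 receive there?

9

At both s1: Player 1 loses 17 − 12 = 5 by deviating; Player 2 loses 9 − 6 = 3. Product = 5·3 = 15.
At both s2: Player 1 loses 2 − 0 = 2 by deviating; Player 2 loses 14 − 11 = 3. Product = 2·3 = 6.
15 > 6, so both s1 is risk-dominant. Player 2's payoff there is 9.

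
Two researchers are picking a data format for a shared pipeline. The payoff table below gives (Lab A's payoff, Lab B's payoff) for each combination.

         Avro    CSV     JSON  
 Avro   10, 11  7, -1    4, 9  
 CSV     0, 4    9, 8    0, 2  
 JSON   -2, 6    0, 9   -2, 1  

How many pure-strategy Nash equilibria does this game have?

2

Both Avro: Lab A gets 10 (best alternative 0); Lab B gets 11 (best alternative 9). Neither deviates — NE.
Both CSV: Lab A gets 9 (best alternative 7); Lab B gets 8 (best alternative 4). Neither deviates — NE.
Both JSON is not a NE: Lab A would switch to Avro (4 > -2).
No other cell survives both best-response checks, so there are 2 pure NE.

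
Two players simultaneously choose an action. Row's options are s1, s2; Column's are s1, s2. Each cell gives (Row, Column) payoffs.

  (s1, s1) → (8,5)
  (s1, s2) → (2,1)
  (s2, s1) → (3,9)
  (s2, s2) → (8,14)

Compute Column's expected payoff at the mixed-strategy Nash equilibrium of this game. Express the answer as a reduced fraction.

Row mixes with probability p on s1, chosen so Column is indifferent: 5p + 9(1−p) = 1p + 14(1−p) gives p = 5/9.
Column's expected payoff is 5·5/9 + 9·4/9 = 61/9.

61/9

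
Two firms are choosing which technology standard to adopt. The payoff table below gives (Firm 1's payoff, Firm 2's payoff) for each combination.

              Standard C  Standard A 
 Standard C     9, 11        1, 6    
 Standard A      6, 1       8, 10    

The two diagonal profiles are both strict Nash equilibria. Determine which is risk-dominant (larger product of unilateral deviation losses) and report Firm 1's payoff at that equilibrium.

At both Standard C: Firm 1 loses 9 − 6 = 3 by deviating; Firm 2 loses 11 − 6 = 5. Product = 3·5 = 15.
At both Standard A: Firm 1 loses 8 − 1 = 7 by deviating; Firm 2 loses 10 − 1 = 9. Product = 7·9 = 63.
63 > 15, so both Standard A is risk-dominant. Firm 1's payoff there is 8.

8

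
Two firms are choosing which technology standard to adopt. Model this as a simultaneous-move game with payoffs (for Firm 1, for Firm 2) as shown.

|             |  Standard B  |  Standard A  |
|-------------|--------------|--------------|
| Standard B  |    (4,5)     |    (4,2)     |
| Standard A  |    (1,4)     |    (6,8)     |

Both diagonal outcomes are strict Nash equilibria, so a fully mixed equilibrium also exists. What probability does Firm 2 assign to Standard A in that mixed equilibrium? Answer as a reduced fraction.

Firm 2's mix q on Standard B must make Firm 1 indifferent between Standard B and Standard A.
Firm 1's payoff from Standard B: 4q + 4(1−q). From Standard A: 1q + 6(1−q).
Set equal: 3q = 2(1−q) → q = 2/5.
Probability on Standard A is 1 − 2/5 = 3/5.

3/5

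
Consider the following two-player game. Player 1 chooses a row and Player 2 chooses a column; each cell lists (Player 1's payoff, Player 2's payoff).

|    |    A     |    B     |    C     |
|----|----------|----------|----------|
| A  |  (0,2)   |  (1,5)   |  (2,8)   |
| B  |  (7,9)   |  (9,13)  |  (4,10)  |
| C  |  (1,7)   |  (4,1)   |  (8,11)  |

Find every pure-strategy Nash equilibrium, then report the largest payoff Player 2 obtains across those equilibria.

13

Both B is a pure NE (Player 1: 9 ≥ 4; Player 2: 13 ≥ 10). Player 2 gets 13.
Both C is a pure NE (Player 1: 8 ≥ 4; Player 2: 11 ≥ 7). Player 2 gets 11.
Every other cell has a profitable deviation for at least one player. Highest of {13, 11} is 13.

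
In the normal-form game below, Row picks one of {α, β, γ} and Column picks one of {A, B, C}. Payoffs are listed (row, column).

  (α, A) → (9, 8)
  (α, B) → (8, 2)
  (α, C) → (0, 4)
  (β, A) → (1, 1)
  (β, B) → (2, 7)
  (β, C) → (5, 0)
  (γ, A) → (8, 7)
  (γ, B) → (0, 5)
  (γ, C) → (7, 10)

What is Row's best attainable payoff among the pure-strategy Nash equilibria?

(α, A) is a pure NE (Row: 9 ≥ 8; Column: 8 ≥ 4). Row gets 9.
(γ, C) is a pure NE (Row: 7 ≥ 5; Column: 10 ≥ 7). Row gets 7.
Every other cell has a profitable deviation for at least one player. Highest of {9, 7} is 9.

9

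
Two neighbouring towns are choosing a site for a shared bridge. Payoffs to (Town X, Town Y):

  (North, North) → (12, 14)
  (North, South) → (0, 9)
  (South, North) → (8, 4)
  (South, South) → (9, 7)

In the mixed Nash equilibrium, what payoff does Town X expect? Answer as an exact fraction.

Town Y mixes with probability q on North, chosen so Town X is indifferent: 12q + 0(1−q) = 8q + 9(1−q) gives q = 9/13.
Town X's expected payoff (from either row, since indifferent) is 12·9/13 + 0·4/13 = 108/13.

108/13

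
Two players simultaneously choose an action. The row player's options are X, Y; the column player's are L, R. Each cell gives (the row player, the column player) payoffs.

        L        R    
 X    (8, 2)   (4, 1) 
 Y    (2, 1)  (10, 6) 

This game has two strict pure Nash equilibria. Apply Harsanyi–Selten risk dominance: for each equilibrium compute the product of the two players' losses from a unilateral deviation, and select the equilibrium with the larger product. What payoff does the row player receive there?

10

At (X, L): the row player loses 8 − 2 = 6 by deviating; the column player loses 2 − 1 = 1. Product = 6·1 = 6.
At (Y, R): the row player loses 10 − 4 = 6 by deviating; the column player loses 6 − 1 = 5. Product = 6·5 = 30.
30 > 6, so (Y, R) is risk-dominant. The row player's payoff there is 10.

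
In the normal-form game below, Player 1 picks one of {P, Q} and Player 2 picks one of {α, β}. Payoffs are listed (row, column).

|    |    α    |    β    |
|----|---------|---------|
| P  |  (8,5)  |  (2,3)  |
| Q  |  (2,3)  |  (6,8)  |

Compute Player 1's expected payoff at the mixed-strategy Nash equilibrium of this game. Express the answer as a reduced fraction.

Player 2 mixes with probability q on α, chosen so Player 1 is indifferent: 8q + 2(1−q) = 2q + 6(1−q) gives q = 2/5.
Player 1's expected payoff (from either row, since indifferent) is 8·2/5 + 2·3/5 = 22/5.

22/5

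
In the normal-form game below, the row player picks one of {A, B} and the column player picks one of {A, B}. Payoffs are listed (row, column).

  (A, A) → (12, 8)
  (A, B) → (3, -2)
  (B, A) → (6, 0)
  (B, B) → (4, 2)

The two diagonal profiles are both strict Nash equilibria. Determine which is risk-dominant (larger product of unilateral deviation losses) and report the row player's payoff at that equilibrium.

12

At both A: the row player loses 12 − 6 = 6 by deviating; the column player loses 8 − (-2) = 10. Product = 6·10 = 60.
At both B: the row player loses 4 − 3 = 1 by deviating; the column player loses 2 − 0 = 2. Product = 1·2 = 2.
60 > 2, so both A is risk-dominant. The row player's payoff there is 12.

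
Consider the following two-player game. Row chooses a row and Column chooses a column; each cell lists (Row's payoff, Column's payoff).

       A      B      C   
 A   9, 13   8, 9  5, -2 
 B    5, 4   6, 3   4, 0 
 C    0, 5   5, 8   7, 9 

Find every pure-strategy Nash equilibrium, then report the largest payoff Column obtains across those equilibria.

13

Both A is a pure NE (Row: 9 ≥ 5; Column: 13 ≥ 9). Column gets 13.
Both C is a pure NE (Row: 7 ≥ 5; Column: 9 ≥ 8). Column gets 9.
Every other cell has a profitable deviation for at least one player. Highest of {13, 9} is 13.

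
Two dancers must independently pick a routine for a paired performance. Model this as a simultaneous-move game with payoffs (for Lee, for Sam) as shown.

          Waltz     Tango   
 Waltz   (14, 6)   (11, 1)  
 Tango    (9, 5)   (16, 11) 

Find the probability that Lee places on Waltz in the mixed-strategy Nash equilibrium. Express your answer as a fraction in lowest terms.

6/11

Lee's mix p on Waltz must make Sam indifferent between Waltz and Tango.
Sam's payoff from Waltz: 6p + 5(1−p). From Tango: 1p + 11(1−p).
Set equal: 5p = 6(1−p) → p = 6/11.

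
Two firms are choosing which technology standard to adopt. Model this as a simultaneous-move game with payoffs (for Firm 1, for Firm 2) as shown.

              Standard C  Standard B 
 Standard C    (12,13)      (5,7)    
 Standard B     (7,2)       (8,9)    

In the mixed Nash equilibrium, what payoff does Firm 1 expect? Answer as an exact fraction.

Firm 2 mixes with probability q on Standard C, chosen so Firm 1 is indifferent: 12q + 5(1−q) = 7q + 8(1−q) gives q = 3/8.
Firm 1's expected payoff (from either row, since indifferent) is 12·3/8 + 5·5/8 = 61/8.

61/8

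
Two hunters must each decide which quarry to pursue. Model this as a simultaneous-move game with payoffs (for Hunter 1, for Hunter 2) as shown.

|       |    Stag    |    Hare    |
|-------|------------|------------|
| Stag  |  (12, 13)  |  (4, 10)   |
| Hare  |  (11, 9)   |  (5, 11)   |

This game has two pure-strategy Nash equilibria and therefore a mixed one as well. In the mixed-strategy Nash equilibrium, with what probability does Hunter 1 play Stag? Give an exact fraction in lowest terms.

2/5

Hunter 1's mix p on Stag must make Hunter 2 indifferent between Stag and Hare.
Hunter 2's payoff from Stag: 13p + 9(1−p). From Hare: 10p + 11(1−p).
Set equal: 3p = 2(1−p) → p = 2/5.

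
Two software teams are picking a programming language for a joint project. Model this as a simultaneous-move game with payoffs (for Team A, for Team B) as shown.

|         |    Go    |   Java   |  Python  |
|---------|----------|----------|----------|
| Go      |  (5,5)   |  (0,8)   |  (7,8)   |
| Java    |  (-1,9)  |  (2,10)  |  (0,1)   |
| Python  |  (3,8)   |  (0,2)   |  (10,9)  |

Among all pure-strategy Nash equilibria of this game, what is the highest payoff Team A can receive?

Both Java is a pure NE (Team A: 2 ≥ 0; Team B: 10 ≥ 9). Team A gets 2.
Both Python is a pure NE (Team A: 10 ≥ 7; Team B: 9 ≥ 8). Team A gets 10.
Every other cell has a profitable deviation for at least one player. Highest of {2, 10} is 10.

10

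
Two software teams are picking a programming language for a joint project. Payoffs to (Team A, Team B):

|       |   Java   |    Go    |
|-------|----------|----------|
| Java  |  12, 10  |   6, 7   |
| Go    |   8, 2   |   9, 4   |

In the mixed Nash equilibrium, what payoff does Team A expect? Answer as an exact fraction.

Team B mixes with probability q on Java, chosen so Team A is indifferent: 12q + 6(1−q) = 8q + 9(1−q) gives q = 3/7.
Team A's expected payoff (from either row, since indifferent) is 12·3/7 + 6·4/7 = 60/7.

60/7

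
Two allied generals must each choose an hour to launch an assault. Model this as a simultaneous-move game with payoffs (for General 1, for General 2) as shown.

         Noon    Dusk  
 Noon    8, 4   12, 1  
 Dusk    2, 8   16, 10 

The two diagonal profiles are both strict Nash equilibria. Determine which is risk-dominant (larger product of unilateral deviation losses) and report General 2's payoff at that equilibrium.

At both Noon: General 1 loses 8 − 2 = 6 by deviating; General 2 loses 4 − 1 = 3. Product = 6·3 = 18.
At both Dusk: General 1 loses 16 − 12 = 4 by deviating; General 2 loses 10 − 8 = 2. Product = 4·2 = 8.
18 > 8, so both Noon is risk-dominant. General 2's payoff there is 4.

4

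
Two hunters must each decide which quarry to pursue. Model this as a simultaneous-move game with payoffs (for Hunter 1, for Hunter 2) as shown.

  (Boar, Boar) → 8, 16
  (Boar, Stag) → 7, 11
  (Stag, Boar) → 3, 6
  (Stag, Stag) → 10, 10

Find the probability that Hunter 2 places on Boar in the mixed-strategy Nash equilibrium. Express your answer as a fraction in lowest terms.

Hunter 2's mix q on Boar must make Hunter 1 indifferent between Boar and Stag.
Hunter 1's payoff from Boar: 8q + 7(1−q). From Stag: 3q + 10(1−q).
Set equal: 5q = 3(1−q) → q = 3/8.

3/8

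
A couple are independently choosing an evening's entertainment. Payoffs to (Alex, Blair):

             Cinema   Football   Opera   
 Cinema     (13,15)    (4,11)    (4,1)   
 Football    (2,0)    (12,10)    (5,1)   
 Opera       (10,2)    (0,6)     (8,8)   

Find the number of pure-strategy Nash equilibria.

Both Cinema: Alex gets 13 (best alternative 10); Blair gets 15 (best alternative 11). Neither deviates — NE.
Both Football: Alex gets 12 (best alternative 4); Blair gets 10 (best alternative 1). Neither deviates — NE.
Both Opera: Alex gets 8 (best alternative 5); Blair gets 8 (best alternative 6). Neither deviates — NE.
(Opera, Football) is not a NE: Alex would switch to Football (12 > 0).
No other cell survives both best-response checks, so there are 3 pure NE.

3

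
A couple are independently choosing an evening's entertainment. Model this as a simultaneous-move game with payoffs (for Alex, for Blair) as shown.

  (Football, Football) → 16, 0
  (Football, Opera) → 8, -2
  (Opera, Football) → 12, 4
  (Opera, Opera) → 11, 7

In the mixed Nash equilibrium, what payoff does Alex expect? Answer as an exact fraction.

80/7

Blair mixes with probability q on Football, chosen so Alex is indifferent: 16q + 8(1−q) = 12q + 11(1−q) gives q = 3/7.
Alex's expected payoff (from either row, since indifferent) is 16·3/7 + 8·4/7 = 80/7.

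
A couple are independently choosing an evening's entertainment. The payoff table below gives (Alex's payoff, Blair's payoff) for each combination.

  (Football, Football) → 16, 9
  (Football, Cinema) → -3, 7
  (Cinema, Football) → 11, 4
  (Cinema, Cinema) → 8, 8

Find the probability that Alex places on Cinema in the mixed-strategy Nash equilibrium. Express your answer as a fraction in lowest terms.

Alex's mix p on Football must make Blair indifferent between Football and Cinema.
Blair's payoff from Football: 9p + 4(1−p). From Cinema: 7p + 8(1−p).
Set equal: 2p = 4(1−p) → p = 4/6 = 2/3.
Probability on Cinema is 1 − 2/3 = 1/3.

1/3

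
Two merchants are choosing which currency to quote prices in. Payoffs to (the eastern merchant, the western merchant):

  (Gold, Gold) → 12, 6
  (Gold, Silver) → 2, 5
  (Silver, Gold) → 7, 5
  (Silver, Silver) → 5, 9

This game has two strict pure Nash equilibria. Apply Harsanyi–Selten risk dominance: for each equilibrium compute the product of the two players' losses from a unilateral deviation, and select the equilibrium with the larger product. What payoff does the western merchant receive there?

At both Gold: the eastern merchant loses 12 − 7 = 5 by deviating; the western merchant loses 6 − 5 = 1. Product = 5·1 = 5.
At both Silver: the eastern merchant loses 5 − 2 = 3 by deviating; the western merchant loses 9 − 5 = 4. Product = 3·4 = 12.
12 > 5, so both Silver is risk-dominant. The western merchant's payoff there is 9.

9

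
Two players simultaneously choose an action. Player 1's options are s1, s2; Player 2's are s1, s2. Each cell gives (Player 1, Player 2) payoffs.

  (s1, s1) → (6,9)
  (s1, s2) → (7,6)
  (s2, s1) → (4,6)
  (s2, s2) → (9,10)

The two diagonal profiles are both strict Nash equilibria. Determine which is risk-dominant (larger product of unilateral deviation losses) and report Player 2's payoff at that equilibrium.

10

At both s1: Player 1 loses 6 − 4 = 2 by deviating; Player 2 loses 9 − 6 = 3. Product = 2·3 = 6.
At both s2: Player 1 loses 9 − 7 = 2 by deviating; Player 2 loses 10 − 6 = 4. Product = 2·4 = 8.
8 > 6, so both s2 is risk-dominant. Player 2's payoff there is 10.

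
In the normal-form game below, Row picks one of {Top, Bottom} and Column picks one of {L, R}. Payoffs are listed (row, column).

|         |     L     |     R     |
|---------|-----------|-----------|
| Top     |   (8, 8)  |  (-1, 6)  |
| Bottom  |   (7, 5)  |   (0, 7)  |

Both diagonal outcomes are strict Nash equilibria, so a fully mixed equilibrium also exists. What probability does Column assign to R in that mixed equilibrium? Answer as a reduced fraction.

1/2

Column's mix q on L must make Row indifferent between Top and Bottom.
Row's payoff from Top: 8q + (-1)(1−q). From Bottom: 7q + 0(1−q).
Set equal: 1q = 1(1−q) → q = 1/2.
Probability on R is 1 − 1/2 = 1/2.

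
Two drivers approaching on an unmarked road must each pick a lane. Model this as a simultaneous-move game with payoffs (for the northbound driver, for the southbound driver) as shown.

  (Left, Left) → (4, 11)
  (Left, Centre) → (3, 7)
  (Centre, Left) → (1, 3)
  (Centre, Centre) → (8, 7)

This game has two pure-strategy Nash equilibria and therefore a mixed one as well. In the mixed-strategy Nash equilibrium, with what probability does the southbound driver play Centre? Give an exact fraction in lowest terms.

3/8

The southbound driver's mix q on Left must make the northbound driver indifferent between Left and Centre.
The northbound driver's payoff from Left: 4q + 3(1−q). From Centre: 1q + 8(1−q).
Set equal: 3q = 5(1−q) → q = 5/8.
Probability on Centre is 1 − 5/8 = 3/8.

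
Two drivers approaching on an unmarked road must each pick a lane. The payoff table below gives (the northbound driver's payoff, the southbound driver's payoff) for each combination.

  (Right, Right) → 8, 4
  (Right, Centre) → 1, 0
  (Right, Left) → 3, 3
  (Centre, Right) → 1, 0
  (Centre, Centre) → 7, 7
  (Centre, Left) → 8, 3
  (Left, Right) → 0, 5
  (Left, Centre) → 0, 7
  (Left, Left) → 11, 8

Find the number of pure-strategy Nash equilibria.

3

Both Right: the northbound driver gets 8 (best alternative 1); the southbound driver gets 4 (best alternative 3). Neither deviates — NE.
Both Centre: the northbound driver gets 7 (best alternative 1); the southbound driver gets 7 (best alternative 3). Neither deviates — NE.
Both Left: the northbound driver gets 11 (best alternative 8); the southbound driver gets 8 (best alternative 7). Neither deviates — NE.
(Centre, Right) is not a NE: the northbound driver would switch to Right (8 > 1).
No other cell survives both best-response checks, so there are 3 pure NE.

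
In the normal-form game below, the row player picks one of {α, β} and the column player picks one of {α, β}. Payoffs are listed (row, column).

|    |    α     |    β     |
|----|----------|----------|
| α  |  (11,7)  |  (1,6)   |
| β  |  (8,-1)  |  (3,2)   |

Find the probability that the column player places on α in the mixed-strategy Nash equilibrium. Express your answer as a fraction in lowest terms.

The column player's mix q on α must make the row player indifferent between α and β.
The row player's payoff from α: 11q + 1(1−q). From β: 8q + 3(1−q).
Set equal: 3q = 2(1−q) → q = 2/5.

2/5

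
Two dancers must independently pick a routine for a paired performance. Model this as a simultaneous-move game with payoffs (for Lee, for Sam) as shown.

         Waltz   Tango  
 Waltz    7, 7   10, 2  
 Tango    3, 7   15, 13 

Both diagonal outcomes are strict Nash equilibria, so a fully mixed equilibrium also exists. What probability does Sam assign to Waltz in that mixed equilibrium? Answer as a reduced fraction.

Sam's mix q on Waltz must make Lee indifferent between Waltz and Tango.
Lee's payoff from Waltz: 7q + 10(1−q). From Tango: 3q + 15(1−q).
Set equal: 4q = 5(1−q) → q = 5/9.

5/9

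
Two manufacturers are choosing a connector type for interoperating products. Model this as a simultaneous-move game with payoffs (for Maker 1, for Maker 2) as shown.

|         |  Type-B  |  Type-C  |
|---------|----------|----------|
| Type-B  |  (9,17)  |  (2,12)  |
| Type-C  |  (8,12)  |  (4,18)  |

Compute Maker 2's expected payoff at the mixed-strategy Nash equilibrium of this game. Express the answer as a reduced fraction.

Maker 1 mixes with probability p on Type-B, chosen so Maker 2 is indifferent: 17p + 12(1−p) = 12p + 18(1−p) gives p = 6/11.
Maker 2's expected payoff is 17·6/11 + 12·5/11 = 162/11.

162/11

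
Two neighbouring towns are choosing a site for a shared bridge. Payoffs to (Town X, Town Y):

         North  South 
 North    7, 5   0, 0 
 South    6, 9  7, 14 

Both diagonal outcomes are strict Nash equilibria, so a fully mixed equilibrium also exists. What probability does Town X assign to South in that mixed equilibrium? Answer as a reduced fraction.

Town X's mix p on North must make Town Y indifferent between North and South.
Town Y's payoff from North: 5p + 9(1−p). From South: 0p + 14(1−p).
Set equal: 5p = 5(1−p) → p = 5/10 = 1/2.
Probability on South is 1 − 1/2 = 1/2.

1/2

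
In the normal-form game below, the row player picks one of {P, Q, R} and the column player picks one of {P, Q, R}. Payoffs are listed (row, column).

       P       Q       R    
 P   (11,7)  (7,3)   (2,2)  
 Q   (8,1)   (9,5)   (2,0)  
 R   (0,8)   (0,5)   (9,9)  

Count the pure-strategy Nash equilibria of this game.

Both P: the row player gets 11 (best alternative 8); the column player gets 7 (best alternative 3). Neither deviates — NE.
Both Q: the row player gets 9 (best alternative 7); the column player gets 5 (best alternative 1). Neither deviates — NE.
Both R: the row player gets 9 (best alternative 2); the column player gets 9 (best alternative 8). Neither deviates — NE.
(P, Q) is not a NE: the row player would switch to Q (9 > 7).
No other cell survives both best-response checks, so there are 3 pure NE.

3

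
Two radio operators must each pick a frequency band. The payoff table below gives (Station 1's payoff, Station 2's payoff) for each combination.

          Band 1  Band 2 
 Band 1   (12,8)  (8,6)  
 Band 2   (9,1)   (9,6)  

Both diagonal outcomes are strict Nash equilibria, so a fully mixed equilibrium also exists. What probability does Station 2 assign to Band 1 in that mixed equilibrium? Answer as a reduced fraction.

1/4

Station 2's mix q on Band 1 must make Station 1 indifferent between Band 1 and Band 2.
Station 1's payoff from Band 1: 12q + 8(1−q). From Band 2: 9q + 9(1−q).
Set equal: 3q = 1(1−q) → q = 1/4.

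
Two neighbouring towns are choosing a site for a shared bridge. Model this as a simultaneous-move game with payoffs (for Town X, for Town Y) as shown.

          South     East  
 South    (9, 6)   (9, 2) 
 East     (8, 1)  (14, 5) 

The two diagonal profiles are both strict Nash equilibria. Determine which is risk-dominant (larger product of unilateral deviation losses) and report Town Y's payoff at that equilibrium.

At both South: Town X loses 9 − 8 = 1 by deviating; Town Y loses 6 − 2 = 4. Product = 1·4 = 4.
At both East: Town X loses 14 − 9 = 5 by deviating; Town Y loses 5 − 1 = 4. Product = 5·4 = 20.
20 > 4, so both East is risk-dominant. Town Y's payoff there is 5.

5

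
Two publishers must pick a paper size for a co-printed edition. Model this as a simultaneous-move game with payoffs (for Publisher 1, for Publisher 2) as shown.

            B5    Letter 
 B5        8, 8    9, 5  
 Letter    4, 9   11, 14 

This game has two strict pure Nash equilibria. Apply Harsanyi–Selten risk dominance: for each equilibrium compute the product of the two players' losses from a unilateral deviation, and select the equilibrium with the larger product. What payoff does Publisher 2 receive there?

8

At both B5: Publisher 1 loses 8 − 4 = 4 by deviating; Publisher 2 loses 8 − 5 = 3. Product = 4·3 = 12.
At both Letter: Publisher 1 loses 11 − 9 = 2 by deviating; Publisher 2 loses 14 − 9 = 5. Product = 2·5 = 10.
12 > 10, so both B5 is risk-dominant. Publisher 2's payoff there is 8.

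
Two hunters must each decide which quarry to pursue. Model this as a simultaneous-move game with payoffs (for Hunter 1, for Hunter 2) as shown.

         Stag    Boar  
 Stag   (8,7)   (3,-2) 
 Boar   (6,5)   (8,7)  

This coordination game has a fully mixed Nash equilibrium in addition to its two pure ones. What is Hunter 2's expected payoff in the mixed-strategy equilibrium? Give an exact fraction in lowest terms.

Hunter 1 mixes with probability p on Stag, chosen so Hunter 2 is indifferent: 7p + 5(1−p) = (-2)p + 7(1−p) gives p = 2/11.
Hunter 2's expected payoff is 7·2/11 + 5·9/11 = 59/11.

59/11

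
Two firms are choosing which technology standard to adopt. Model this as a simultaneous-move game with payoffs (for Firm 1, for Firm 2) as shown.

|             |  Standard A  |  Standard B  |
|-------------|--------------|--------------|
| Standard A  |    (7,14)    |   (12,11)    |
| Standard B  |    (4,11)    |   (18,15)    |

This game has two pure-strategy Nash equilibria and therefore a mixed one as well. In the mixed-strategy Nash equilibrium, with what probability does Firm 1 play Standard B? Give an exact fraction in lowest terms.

Firm 1's mix p on Standard A must make Firm 2 indifferent between Standard A and Standard B.
Firm 2's payoff from Standard A: 14p + 11(1−p). From Standard B: 11p + 15(1−p).
Set equal: 3p = 4(1−p) → p = 4/7.
Probability on Standard B is 1 − 4/7 = 3/7.

3/7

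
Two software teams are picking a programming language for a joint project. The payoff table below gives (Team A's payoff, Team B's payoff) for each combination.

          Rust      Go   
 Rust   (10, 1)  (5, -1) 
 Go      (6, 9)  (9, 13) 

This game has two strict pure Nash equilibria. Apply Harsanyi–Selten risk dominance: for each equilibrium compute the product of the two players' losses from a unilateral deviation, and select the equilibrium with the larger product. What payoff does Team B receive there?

At both Rust: Team A loses 10 − 6 = 4 by deviating; Team B loses 1 − (-1) = 2. Product = 4·2 = 8.
At both Go: Team A loses 9 − 5 = 4 by deviating; Team B loses 13 − 9 = 4. Product = 4·4 = 16.
16 > 8, so both Go is risk-dominant. Team B's payoff there is 13.

13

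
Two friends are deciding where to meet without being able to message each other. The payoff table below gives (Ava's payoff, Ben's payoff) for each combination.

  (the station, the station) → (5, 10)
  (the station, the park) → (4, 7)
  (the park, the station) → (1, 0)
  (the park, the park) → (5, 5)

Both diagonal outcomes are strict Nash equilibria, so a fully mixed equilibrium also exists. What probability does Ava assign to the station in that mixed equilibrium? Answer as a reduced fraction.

Ava's mix p on the station must make Ben indifferent between the station and the park.
Ben's payoff from the station: 10p + 0(1−p). From the park: 7p + 5(1−p).
Set equal: 3p = 5(1−p) → p = 5/8.

5/8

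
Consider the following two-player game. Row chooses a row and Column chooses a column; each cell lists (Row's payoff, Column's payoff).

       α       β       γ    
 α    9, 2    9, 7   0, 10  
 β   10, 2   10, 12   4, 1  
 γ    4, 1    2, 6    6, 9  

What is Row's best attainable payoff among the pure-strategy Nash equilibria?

Both β is a pure NE (Row: 10 ≥ 9; Column: 12 ≥ 2). Row gets 10.
Both γ is a pure NE (Row: 6 ≥ 4; Column: 9 ≥ 6). Row gets 6.
Every other cell has a profitable deviation for at least one player. Highest of {10, 6} is 10.

10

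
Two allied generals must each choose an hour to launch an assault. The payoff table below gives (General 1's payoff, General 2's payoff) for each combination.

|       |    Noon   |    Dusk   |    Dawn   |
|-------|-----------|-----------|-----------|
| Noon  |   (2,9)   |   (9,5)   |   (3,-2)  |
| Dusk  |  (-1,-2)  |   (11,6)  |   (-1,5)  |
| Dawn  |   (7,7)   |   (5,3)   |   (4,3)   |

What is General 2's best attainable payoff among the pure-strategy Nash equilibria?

7

Both Dusk is a pure NE (General 1: 11 ≥ 9; General 2: 6 ≥ 5). General 2 gets 6.
(Dawn, Noon) is a pure NE (General 1: 7 ≥ 2; General 2: 7 ≥ 3). General 2 gets 7.
Every other cell has a profitable deviation for at least one player. Highest of {6, 7} is 7.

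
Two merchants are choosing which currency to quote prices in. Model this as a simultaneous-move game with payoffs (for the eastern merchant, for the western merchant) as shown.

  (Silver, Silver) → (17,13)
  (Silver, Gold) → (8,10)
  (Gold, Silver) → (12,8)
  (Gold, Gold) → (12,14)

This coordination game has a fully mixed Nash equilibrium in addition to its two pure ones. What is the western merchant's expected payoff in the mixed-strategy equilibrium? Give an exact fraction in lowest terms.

34/3

The eastern merchant mixes with probability p on Silver, chosen so the western merchant is indifferent: 13p + 8(1−p) = 10p + 14(1−p) gives p = 2/3.
The western merchant's expected payoff is 13·2/3 + 8·1/3 = 34/3.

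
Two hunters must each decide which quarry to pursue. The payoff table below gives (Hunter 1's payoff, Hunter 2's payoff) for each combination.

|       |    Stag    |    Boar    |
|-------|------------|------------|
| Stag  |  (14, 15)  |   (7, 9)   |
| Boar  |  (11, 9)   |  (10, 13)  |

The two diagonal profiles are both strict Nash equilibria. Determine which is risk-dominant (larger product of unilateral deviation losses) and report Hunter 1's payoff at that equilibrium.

At both Stag: Hunter 1 loses 14 − 11 = 3 by deviating; Hunter 2 loses 15 − 9 = 6. Product = 3·6 = 18.
At both Boar: Hunter 1 loses 10 − 7 = 3 by deviating; Hunter 2 loses 13 − 9 = 4. Product = 3·4 = 12.
18 > 12, so both Stag is risk-dominant. Hunter 1's payoff there is 14.

14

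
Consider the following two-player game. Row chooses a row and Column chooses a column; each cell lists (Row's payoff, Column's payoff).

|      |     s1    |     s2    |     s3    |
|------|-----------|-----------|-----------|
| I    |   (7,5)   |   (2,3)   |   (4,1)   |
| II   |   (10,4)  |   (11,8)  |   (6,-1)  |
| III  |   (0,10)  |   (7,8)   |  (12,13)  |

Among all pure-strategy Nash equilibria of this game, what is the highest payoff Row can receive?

12

(II, s2) is a pure NE (Row: 11 ≥ 7; Column: 8 ≥ 4). Row gets 11.
(III, s3) is a pure NE (Row: 12 ≥ 6; Column: 13 ≥ 10). Row gets 12.
Every other cell has a profitable deviation for at least one player. Highest of {11, 12} is 12.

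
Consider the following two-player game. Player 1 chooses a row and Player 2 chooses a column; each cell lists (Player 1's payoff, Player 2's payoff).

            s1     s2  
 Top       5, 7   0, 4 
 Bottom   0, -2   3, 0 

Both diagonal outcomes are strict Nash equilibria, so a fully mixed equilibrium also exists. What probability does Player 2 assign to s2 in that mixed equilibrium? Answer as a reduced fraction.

Player 2's mix q on s1 must make Player 1 indifferent between Top and Bottom.
Player 1's payoff from Top: 5q + 0(1−q). From Bottom: 0q + 3(1−q).
Set equal: 5q = 3(1−q) → q = 3/8.
Probability on s2 is 1 − 3/8 = 5/8.

5/8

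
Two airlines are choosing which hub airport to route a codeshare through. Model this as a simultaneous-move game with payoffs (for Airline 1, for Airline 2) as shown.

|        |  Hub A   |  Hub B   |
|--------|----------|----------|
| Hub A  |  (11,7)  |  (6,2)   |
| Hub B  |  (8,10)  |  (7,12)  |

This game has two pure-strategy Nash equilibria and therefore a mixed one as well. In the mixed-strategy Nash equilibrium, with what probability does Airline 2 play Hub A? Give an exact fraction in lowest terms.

1/4

Airline 2's mix q on Hub A must make Airline 1 indifferent between Hub A and Hub B.
Airline 1's payoff from Hub A: 11q + 6(1−q). From Hub B: 8q + 7(1−q).
Set equal: 3q = 1(1−q) → q = 1/4.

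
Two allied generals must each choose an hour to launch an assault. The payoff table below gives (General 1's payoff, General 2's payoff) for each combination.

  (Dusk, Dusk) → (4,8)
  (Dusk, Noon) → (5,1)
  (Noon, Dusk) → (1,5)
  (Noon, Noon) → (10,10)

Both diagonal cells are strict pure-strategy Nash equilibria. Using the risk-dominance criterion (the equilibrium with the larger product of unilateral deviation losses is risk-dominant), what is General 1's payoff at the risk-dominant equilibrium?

10

At both Dusk: General 1 loses 4 − 1 = 3 by deviating; General 2 loses 8 − 1 = 7. Product = 3·7 = 21.
At both Noon: General 1 loses 10 − 5 = 5 by deviating; General 2 loses 10 − 5 = 5. Product = 5·5 = 25.
25 > 21, so both Noon is risk-dominant. General 1's payoff there is 10.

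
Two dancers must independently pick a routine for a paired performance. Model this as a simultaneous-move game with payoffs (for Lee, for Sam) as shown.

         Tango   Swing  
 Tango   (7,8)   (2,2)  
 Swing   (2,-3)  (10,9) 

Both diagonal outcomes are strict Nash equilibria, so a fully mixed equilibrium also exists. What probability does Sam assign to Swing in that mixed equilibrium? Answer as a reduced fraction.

5/13

Sam's mix q on Tango must make Lee indifferent between Tango and Swing.
Lee's payoff from Tango: 7q + 2(1−q). From Swing: 2q + 10(1−q).
Set equal: 5q = 8(1−q) → q = 8/13.
Probability on Swing is 1 − 8/13 = 5/13.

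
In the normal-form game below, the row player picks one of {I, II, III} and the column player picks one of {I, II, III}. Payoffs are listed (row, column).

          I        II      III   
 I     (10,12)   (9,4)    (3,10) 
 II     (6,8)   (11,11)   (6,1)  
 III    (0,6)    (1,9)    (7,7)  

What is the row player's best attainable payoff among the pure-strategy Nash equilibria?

11

Both I is a pure NE (the row player: 10 ≥ 6; the column player: 12 ≥ 10). The row player gets 10.
Both II is a pure NE (the row player: 11 ≥ 9; the column player: 11 ≥ 8). The row player gets 11.
Every other cell has a profitable deviation for at least one player. Highest of {10, 11} is 11.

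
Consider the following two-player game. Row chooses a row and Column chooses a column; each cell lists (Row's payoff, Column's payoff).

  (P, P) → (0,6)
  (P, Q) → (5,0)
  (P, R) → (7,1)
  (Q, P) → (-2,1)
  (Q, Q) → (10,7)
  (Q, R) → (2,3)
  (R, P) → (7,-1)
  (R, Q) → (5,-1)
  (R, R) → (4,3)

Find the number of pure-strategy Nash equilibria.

1

Both Q: Row gets 10 (best alternative 5); Column gets 7 (best alternative 3). Neither deviates — NE.
Both P is not a NE: Row would switch to R (7 > 0).
No other cell survives both best-response checks, so there is 1 pure NE.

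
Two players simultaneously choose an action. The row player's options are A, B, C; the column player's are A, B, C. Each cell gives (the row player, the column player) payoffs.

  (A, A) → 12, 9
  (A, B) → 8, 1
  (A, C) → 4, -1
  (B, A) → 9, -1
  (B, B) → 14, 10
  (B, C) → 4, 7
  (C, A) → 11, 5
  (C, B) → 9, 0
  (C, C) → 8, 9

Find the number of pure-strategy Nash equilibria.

Both A: the row player gets 12 (best alternative 11); the column player gets 9 (best alternative 1). Neither deviates — NE.
Both B: the row player gets 14 (best alternative 9); the column player gets 10 (best alternative 7). Neither deviates — NE.
Both C: the row player gets 8 (best alternative 4); the column player gets 9 (best alternative 5). Neither deviates — NE.
(A, B) is not a NE: the row player would switch to B (14 > 8).
No other cell survives both best-response checks, so there are 3 pure NE.

3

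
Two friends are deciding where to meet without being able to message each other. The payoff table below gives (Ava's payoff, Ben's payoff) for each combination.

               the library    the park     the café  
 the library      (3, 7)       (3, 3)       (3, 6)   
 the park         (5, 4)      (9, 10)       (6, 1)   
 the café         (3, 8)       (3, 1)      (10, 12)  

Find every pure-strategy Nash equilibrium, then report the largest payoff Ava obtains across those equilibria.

Both the park is a pure NE (Ava: 9 ≥ 3; Ben: 10 ≥ 4). Ava gets 9.
Both the café is a pure NE (Ava: 10 ≥ 6; Ben: 12 ≥ 8). Ava gets 10.
Every other cell has a profitable deviation for at least one player. Highest of {9, 10} is 10.

10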